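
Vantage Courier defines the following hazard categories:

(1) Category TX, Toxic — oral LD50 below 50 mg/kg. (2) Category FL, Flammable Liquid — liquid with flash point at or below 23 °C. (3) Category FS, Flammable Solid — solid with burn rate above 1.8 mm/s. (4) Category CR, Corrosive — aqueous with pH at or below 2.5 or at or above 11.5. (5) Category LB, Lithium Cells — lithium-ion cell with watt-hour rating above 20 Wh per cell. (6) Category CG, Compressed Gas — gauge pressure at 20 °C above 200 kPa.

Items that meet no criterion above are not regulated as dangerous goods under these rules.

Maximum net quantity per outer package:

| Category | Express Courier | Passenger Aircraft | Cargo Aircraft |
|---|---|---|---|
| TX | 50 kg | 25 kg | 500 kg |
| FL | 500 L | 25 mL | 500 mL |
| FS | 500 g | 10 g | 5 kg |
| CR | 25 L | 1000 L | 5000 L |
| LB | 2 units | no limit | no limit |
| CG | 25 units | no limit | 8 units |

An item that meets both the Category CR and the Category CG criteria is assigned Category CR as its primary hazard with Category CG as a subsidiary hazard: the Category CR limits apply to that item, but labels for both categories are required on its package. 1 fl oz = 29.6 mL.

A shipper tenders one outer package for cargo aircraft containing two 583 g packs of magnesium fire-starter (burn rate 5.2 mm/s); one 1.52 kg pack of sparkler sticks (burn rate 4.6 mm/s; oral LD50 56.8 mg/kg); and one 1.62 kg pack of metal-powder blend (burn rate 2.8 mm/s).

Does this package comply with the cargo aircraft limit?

The magnesium fire-starter has burn rate 5.2 mm/s, which is > 1.8 mm/s, so it is Category FS (Flammable Solid).
Sparkler sticks: burn rate 4.6 mm/s > 1.8 mm/s → Category FS (Flammable Solid).
With burn rate 2.8 mm/s (> 1.8 mm/s), the metal-powder blend falls in Category FS.
Total Category FS: (two 583 g packs = 1.166 kg) + 1.52 kg + 1.62 kg = 4.306 kg.
That is within the Category FS cargo aircraft limit of 5 kg.

Yes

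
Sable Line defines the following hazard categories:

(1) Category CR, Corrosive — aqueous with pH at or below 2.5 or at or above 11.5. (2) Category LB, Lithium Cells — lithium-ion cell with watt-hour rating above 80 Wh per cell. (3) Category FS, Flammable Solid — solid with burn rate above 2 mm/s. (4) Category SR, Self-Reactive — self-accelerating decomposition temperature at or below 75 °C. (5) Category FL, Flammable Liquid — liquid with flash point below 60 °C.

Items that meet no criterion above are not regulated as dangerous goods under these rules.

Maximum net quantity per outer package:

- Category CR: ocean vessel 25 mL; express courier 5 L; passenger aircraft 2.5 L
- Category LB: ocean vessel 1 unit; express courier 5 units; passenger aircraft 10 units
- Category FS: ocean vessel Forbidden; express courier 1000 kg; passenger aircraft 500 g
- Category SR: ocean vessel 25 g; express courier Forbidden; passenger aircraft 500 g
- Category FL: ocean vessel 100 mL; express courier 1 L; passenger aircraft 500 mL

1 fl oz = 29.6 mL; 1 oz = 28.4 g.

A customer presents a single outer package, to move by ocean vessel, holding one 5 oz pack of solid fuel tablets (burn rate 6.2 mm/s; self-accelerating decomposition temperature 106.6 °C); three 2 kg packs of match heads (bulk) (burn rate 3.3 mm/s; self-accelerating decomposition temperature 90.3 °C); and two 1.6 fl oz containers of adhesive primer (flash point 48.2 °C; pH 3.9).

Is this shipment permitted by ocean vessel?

The solid fuel tablets have burn rate 6.2 mm/s, which is > 2 mm/s, so they are Category FS (Flammable Solid).
With burn rate 3.3 mm/s (> 2 mm/s), the match heads (bulk) fall in Category FS.
Adhesive primer: flash point 48.2 °C < 60 °C → Category FL (Flammable Liquid).
Category FS net quantity: (one 5 oz pack = 142 g) + (three 2 kg packs = 6 kg) = 6.142 kg.
Category FS is Forbidden by ocean vessel.
Category FL quantity: two 1.6 fl oz containers = 94.72 mL.
94.72 mL is within the ocean vessel limit of 100 mL for Category FL.

No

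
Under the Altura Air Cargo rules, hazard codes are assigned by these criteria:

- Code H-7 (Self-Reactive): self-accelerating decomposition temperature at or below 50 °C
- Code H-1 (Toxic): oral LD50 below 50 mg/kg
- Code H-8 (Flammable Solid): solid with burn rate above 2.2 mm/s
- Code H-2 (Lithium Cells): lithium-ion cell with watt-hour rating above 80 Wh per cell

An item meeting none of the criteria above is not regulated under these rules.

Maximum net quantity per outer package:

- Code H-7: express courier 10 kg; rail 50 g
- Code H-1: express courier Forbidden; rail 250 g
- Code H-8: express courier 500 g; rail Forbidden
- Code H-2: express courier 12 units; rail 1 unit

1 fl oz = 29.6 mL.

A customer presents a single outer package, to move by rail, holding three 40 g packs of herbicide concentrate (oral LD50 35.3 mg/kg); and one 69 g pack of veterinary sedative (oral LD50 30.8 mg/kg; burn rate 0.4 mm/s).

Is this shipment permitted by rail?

Herbicide concentrate: oral LD50 35.3 mg/kg < 50 mg/kg → Code H-1 (Toxic).
Veterinary sedative: oral LD50 30.8 mg/kg < 50 mg/kg → Code H-1 (Toxic).
Total Code H-1: (three 40 g packs = 120 g) + 69 g = 189 g.
189 g ≤ 250 g (rail limit, Code H-1) — within limit.

Yes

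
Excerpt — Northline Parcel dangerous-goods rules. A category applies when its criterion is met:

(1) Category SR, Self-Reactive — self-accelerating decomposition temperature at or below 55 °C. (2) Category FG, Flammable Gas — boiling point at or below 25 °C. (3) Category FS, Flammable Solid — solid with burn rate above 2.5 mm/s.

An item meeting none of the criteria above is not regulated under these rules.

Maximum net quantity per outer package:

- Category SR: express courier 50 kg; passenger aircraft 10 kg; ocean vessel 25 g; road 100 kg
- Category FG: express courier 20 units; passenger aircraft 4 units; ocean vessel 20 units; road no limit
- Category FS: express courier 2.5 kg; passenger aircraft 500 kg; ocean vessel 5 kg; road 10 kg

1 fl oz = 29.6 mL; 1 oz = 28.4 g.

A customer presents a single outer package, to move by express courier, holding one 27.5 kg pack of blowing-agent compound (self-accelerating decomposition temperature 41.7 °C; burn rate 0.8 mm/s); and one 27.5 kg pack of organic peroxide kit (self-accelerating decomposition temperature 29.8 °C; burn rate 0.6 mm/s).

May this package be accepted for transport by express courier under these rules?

Self-accelerating decomposition temperature 41.7 °C meets the Category SR criterion (Self-Reactive), so the blowing-agent compound is Category SR.
Self-accelerating decomposition temperature 29.8 °C meets the Category SR criterion (Self-Reactive), so the organic peroxide kit is Category SR.
Category SR net quantity: 27.5 kg + 27.5 kg = 55 kg.
That exceeds the Category SR express courier limit of 50 kg.

No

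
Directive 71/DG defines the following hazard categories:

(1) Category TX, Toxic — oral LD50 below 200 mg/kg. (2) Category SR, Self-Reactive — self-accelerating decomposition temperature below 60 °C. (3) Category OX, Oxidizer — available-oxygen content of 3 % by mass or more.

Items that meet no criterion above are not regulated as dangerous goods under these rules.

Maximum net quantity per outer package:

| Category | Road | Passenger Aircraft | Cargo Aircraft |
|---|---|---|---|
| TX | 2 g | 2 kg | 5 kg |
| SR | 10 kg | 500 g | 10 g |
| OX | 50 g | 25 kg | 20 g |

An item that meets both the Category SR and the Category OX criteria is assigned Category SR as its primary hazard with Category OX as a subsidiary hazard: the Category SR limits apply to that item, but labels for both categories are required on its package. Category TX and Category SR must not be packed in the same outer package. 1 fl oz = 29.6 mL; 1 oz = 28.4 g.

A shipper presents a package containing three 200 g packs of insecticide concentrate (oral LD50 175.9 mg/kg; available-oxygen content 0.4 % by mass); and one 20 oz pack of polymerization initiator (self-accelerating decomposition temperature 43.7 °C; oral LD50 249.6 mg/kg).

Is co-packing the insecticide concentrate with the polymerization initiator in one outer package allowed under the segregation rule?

Oral LD50 175.9 mg/kg meets the Category TX criterion (Toxic), so the insecticide concentrate is Category TX.
Self-accelerating decomposition temperature 43.7 °C meets the Category SR criterion (Self-Reactive), so the polymerization initiator is Category SR.
Category TX and Category SR may not share an outer package.

No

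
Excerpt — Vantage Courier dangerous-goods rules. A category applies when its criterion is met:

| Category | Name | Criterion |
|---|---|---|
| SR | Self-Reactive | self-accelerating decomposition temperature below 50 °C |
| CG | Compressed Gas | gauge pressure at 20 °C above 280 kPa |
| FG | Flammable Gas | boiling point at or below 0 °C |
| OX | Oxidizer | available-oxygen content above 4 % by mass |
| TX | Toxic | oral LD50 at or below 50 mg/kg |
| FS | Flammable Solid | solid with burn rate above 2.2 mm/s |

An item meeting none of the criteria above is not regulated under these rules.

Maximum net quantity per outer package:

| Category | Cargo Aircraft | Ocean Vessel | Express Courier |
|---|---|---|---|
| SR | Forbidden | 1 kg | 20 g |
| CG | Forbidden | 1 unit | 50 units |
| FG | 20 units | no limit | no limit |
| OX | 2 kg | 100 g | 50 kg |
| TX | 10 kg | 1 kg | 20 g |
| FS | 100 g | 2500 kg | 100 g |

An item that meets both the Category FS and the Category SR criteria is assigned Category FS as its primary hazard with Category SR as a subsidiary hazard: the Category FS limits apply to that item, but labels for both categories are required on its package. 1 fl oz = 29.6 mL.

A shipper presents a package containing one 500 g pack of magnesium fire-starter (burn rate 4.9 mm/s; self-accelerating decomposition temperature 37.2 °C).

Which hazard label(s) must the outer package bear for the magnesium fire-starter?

Category FS and SR

Burn rate 4.9 mm/s meets the Category FS criterion (Flammable Solid), so the magnesium fire-starter is Category FS.
The magnesium fire-starter has self-accelerating decomposition temperature 37.2 °C, which is < 50 °C, so it is Category SR (Self-Reactive).
By the precedence rule Category FS is primary and Category SR is subsidiary, and that rule requires both labels on the package.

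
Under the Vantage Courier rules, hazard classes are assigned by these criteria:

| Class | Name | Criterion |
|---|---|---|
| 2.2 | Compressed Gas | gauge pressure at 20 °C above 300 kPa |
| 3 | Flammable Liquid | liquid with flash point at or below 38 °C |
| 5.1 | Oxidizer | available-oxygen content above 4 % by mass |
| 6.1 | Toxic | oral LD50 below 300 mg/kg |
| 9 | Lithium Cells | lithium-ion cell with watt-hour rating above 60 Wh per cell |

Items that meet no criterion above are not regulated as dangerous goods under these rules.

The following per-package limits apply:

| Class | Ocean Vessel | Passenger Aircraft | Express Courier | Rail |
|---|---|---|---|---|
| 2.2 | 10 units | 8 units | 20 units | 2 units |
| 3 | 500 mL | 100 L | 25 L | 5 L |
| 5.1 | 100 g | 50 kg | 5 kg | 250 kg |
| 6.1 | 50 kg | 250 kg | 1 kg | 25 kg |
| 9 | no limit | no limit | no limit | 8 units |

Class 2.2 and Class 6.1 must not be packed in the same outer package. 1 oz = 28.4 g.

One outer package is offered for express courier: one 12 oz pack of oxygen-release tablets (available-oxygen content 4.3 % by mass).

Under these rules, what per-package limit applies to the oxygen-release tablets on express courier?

Oxygen-release tablets: available-oxygen content 4.3 % by mass > 4 % by mass → Class 5.1 (Oxidizer).
The express courier limit for Class 5.1 is 5 kg.

5 kg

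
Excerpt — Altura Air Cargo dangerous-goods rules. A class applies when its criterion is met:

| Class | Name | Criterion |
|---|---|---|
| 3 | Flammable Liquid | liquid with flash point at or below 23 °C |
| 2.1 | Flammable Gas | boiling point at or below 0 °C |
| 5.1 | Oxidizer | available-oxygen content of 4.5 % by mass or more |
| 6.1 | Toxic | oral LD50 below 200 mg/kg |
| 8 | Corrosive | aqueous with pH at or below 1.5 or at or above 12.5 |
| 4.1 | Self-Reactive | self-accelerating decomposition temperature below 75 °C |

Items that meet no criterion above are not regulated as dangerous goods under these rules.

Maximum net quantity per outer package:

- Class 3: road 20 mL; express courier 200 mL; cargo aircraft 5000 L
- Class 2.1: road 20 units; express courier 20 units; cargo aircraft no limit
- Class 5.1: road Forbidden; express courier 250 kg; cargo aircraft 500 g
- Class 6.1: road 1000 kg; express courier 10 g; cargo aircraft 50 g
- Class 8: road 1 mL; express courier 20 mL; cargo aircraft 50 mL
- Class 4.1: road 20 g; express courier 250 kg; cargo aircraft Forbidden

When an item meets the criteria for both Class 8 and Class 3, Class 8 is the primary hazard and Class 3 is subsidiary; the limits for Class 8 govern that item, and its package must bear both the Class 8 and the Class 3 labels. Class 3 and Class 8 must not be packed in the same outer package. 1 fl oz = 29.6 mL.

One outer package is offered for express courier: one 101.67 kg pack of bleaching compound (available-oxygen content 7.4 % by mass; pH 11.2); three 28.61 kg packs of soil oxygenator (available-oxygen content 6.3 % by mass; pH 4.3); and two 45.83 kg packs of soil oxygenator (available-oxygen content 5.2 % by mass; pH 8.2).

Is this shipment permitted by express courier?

With available-oxygen content 7.4 % by mass (≥ 4.5 % by mass), the bleaching compound falls in Class 5.1.
The soil oxygenator has available-oxygen content 6.3 % by mass, which is ≥ 4.5 % by mass, so it is Class 5.1 (Oxidizer).
The soil oxygenator has available-oxygen content 5.2 % by mass, which is ≥ 4.5 % by mass, so it is Class 5.1 (Oxidizer).
Total Class 5.1: 101.67 kg + (three 28.61 kg packs = 85.83 kg) + (two 45.83 kg packs = 91.66 kg) = 279.16 kg.
279.16 kg exceeds the express courier limit of 250 kg for Class 5.1.

No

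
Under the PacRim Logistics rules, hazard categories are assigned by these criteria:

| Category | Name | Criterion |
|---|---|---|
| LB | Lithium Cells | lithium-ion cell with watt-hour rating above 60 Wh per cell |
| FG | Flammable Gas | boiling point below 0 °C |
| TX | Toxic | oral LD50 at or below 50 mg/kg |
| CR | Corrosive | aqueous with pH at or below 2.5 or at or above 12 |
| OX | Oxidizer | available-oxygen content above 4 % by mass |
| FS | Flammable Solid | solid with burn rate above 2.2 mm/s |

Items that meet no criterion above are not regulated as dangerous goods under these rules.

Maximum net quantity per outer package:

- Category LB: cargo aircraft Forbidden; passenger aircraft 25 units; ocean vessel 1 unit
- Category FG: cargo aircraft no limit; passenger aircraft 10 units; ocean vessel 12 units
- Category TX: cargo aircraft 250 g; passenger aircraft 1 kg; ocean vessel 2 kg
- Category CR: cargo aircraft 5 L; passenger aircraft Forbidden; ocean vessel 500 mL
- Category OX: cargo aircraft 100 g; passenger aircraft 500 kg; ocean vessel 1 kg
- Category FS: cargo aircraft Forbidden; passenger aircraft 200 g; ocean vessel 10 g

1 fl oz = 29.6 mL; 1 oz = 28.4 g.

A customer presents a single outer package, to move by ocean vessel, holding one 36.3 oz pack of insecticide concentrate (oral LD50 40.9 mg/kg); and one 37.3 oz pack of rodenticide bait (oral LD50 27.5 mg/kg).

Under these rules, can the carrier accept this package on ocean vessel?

No

The insecticide concentrate has oral LD50 40.9 mg/kg, which is ≤ 50 mg/kg, so it is Category TX (Toxic).
Oral LD50 27.5 mg/kg meets the Category TX criterion (Toxic), so the rodenticide bait is Category TX.
Total Category TX: (one 36.3 oz pack = 1030.92 g) + (one 37.3 oz pack = 1059.32 g) = 2090.24 g.
That exceeds the Category TX ocean vessel limit of 2 kg.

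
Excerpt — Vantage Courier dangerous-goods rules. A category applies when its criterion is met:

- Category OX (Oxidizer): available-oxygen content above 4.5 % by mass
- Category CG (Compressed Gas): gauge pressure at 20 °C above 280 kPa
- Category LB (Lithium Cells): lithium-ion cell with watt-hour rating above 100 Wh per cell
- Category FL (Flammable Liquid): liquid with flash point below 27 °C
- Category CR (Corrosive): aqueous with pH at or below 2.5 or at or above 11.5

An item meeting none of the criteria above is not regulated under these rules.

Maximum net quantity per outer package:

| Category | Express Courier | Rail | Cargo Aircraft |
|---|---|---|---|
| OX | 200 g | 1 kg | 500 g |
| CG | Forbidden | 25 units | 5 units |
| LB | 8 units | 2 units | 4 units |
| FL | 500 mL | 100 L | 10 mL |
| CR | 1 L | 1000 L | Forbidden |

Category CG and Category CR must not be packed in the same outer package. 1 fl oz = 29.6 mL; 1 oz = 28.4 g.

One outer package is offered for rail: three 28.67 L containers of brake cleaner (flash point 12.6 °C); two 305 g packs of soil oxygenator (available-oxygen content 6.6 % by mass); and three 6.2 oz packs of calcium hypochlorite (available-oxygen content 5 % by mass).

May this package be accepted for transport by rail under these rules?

The brake cleaner has flash point 12.6 °C, which is < 27 °C, so it is Category FL (Flammable Liquid).
Available-oxygen content 6.6 % by mass meets the Category OX criterion (Oxidizer), so the soil oxygenator is Category OX.
Available-oxygen content 5 % by mass meets the Category OX criterion (Oxidizer), so the calcium hypochlorite is Category OX.
Total Category OX: (two 305 g packs = 610 g) + (three 6.2 oz packs = 528.24 g) = 1138.24 g.
1138.24 g > 1 kg (rail limit, Category OX) — over the limit.
Category FL quantity: three 28.67 L containers = 86.01 L.
That is within the Category FL rail limit of 100 L.
The segregation rule (Category CG with Category CR) does not apply to Category OX with Category FL.

No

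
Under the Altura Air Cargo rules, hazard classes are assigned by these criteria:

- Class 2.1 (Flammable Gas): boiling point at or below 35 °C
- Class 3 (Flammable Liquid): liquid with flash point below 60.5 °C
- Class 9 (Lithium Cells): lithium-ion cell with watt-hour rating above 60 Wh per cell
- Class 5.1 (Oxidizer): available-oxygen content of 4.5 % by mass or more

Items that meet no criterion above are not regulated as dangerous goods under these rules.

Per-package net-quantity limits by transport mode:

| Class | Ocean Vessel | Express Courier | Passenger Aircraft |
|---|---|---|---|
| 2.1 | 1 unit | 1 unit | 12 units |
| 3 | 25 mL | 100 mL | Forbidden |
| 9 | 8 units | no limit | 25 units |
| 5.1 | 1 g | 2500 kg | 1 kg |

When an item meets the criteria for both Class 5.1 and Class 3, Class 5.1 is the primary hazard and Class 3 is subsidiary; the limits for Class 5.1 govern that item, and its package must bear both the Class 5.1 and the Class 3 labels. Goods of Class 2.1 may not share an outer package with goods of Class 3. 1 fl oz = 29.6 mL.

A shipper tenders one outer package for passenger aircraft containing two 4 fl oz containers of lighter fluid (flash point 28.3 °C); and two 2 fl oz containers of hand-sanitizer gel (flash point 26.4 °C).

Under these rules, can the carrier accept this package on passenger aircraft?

The lighter fluid has flash point 28.3 °C, which is < 60.5 °C, so it is Class 3 (Flammable Liquid).
The hand-sanitizer gel has flash point 26.4 °C, which is < 60.5 °C, so it is Class 3 (Flammable Liquid).
Total Class 3: (two 4 fl oz containers = 236.8 mL) + (two 2 fl oz containers = 118.4 mL) = 355.2 mL.
By passenger aircraft, Class 3 is Forbidden regardless of quantity.

No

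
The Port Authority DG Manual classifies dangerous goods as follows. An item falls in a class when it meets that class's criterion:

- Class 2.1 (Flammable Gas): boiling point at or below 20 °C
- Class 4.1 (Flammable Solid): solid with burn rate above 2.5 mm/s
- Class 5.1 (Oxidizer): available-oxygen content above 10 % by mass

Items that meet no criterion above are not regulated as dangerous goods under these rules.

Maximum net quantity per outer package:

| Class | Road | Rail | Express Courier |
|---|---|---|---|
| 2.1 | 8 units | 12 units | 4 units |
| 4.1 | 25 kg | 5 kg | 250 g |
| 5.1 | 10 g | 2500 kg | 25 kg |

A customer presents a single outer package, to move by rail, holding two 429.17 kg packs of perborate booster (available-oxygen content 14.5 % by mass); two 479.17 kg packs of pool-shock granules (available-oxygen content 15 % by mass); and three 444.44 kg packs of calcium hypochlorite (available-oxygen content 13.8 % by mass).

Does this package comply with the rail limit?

No

Available-oxygen content 14.5 % by mass meets the Class 5.1 criterion (Oxidizer), so the perborate booster is Class 5.1.
The pool-shock granules have available-oxygen content 15 % by mass, which is > 10 % by mass, so they are Class 5.1 (Oxidizer).
Calcium hypochlorite: available-oxygen content 13.8 % by mass > 10 % by mass → Class 5.1 (Oxidizer).
Class 5.1 net quantity: (two 429.17 kg packs = 858.34 kg) + (two 479.17 kg packs = 958.34 kg) + (three 444.44 kg packs = 1333.32 kg) = 3150 kg.
That exceeds the Class 5.1 rail limit of 2500 kg.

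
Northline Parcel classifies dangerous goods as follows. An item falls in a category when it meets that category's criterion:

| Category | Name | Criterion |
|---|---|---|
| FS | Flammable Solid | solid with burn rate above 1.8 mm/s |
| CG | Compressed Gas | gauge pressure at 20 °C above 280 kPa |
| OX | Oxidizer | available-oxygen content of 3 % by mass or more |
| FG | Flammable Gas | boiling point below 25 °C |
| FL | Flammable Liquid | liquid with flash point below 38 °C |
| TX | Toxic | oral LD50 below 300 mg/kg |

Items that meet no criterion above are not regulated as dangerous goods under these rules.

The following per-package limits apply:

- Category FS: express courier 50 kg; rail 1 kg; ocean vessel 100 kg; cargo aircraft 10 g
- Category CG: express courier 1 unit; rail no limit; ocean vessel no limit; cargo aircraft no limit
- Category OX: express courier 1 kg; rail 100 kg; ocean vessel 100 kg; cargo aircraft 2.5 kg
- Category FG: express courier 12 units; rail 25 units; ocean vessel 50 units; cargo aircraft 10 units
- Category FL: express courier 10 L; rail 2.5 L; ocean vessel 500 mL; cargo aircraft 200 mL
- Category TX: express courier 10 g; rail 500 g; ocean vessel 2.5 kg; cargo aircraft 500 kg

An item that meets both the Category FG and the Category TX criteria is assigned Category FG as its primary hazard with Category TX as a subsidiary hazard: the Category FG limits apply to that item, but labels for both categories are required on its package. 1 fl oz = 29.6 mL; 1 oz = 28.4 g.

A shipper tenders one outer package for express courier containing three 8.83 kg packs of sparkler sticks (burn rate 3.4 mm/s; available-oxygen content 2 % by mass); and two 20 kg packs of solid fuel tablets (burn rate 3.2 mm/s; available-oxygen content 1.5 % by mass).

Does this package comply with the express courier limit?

No

Sparkler sticks: burn rate 3.4 mm/s > 1.8 mm/s → Category FS (Flammable Solid).
Burn rate 3.2 mm/s meets the Category FS criterion (Flammable Solid), so the solid fuel tablets are Category FS.
Total Category FS: (three 8.83 kg packs = 26.49 kg) + (two 20 kg packs = 40 kg) = 66.49 kg.
66.49 kg > 50 kg (express courier limit, Category FS) — over the limit.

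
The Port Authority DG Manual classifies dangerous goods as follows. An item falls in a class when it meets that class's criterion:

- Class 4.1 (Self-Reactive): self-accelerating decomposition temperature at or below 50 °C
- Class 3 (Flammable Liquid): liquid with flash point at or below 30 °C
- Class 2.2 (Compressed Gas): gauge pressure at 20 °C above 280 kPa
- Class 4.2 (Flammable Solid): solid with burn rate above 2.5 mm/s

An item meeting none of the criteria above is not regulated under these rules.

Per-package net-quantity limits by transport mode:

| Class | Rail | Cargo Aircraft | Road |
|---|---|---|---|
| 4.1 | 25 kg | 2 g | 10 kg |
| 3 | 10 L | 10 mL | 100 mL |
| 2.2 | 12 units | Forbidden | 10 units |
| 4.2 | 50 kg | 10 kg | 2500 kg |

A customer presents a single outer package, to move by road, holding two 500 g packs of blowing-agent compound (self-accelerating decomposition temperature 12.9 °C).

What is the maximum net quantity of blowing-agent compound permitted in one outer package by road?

Self-accelerating decomposition temperature 12.9 °C meets the Class 4.1 criterion (Self-Reactive), so the blowing-agent compound is Class 4.1.
The road limit for Class 4.1 is 10 kg.

10 kg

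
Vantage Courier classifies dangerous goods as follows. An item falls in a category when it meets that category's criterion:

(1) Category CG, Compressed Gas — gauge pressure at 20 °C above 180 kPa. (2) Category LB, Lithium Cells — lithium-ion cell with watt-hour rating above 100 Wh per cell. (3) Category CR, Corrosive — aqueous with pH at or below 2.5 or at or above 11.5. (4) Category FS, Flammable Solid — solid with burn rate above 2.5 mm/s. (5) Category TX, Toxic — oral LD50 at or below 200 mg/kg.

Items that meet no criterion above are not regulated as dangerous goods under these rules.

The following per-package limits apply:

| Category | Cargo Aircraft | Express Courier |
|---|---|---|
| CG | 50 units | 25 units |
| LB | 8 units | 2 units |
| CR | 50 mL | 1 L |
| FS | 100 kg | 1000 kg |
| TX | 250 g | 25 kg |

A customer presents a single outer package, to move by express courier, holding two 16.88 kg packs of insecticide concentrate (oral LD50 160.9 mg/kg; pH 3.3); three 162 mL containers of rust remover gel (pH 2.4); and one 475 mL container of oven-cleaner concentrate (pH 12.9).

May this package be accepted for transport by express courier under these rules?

No

Oral LD50 160.9 mg/kg meets the Category TX criterion (Toxic), so the insecticide concentrate is Category TX.
With pH 2.4 (≤ 2.5), the rust remover gel falls in Category CR.
pH 12.9 meets the Category CR criterion (Corrosive), so the oven-cleaner concentrate is Category CR.
Category TX quantity: two 16.88 kg packs = 33.76 kg.
33.76 kg exceeds the express courier limit of 25 kg for Category TX.
Category CR net quantity: (three 162 mL containers = 486 mL) + 475 mL = 961 mL.
That is within the Category CR express courier limit of 1 L.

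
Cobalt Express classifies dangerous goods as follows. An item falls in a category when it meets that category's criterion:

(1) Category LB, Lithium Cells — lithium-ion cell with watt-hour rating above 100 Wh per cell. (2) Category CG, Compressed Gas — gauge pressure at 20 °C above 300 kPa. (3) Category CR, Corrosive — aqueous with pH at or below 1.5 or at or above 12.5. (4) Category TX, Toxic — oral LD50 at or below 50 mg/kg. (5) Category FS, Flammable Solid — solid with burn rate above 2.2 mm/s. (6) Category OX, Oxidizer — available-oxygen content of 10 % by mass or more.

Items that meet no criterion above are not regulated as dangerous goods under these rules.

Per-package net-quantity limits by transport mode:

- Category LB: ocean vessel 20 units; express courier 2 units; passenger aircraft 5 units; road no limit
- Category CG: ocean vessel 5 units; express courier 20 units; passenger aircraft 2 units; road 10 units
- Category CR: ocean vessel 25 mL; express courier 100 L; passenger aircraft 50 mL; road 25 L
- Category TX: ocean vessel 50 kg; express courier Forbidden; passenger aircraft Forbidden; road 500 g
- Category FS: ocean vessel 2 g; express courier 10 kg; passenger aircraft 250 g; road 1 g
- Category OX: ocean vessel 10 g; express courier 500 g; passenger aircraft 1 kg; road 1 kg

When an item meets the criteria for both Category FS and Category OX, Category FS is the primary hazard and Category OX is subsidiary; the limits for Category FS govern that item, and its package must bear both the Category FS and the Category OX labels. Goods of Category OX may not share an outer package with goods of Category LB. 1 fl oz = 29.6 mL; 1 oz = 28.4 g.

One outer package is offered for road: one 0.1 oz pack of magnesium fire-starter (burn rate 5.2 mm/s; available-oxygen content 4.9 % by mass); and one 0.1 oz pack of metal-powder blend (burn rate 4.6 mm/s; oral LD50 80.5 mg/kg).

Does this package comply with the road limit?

No

Burn rate 5.2 mm/s meets the Category FS criterion (Flammable Solid), so the magnesium fire-starter is Category FS.
Metal-powder blend: burn rate 4.6 mm/s > 2.2 mm/s → Category FS (Flammable Solid).
Category FS net quantity: (one 0.1 oz pack = 2.84 g) + (one 0.1 oz pack = 2.84 g) = 5.68 g.
5.68 g > 1 g (road limit, Category FS) — over the limit.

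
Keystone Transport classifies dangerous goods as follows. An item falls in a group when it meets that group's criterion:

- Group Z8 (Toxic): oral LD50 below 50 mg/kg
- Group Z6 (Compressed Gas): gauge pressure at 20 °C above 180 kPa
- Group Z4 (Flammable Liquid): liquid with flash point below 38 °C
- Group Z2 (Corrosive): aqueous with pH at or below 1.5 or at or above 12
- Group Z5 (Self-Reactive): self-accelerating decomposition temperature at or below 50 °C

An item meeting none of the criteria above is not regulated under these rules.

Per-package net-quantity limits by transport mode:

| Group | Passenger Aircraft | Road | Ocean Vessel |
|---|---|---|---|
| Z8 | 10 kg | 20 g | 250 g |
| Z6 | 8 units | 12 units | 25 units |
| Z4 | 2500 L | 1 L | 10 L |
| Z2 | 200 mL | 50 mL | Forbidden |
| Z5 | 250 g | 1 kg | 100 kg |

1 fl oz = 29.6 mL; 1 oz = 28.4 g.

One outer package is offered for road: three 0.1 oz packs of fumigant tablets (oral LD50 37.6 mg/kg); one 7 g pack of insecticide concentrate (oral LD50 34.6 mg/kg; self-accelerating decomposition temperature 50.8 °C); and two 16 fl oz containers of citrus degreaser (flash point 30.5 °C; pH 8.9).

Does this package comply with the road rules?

Yes

Oral LD50 37.6 mg/kg meets the Group Z8 criterion (Toxic), so the fumigant tablets are Group Z8.
With oral LD50 34.6 mg/kg (< 50 mg/kg), the insecticide concentrate falls in Group Z8.
Citrus degreaser: flash point 30.5 °C < 38 °C → Group Z4 (Flammable Liquid).
Total Group Z8: (three 0.1 oz packs = 8.52 g) + 7 g = 15.52 g.
15.52 g is within the road limit of 20 g for Group Z8.
Group Z4 quantity: two 16 fl oz containers = 947.2 mL.
That is within the Group Z4 road limit of 1 L.
Every hazard group is within its road limit and no segregation rule is violated.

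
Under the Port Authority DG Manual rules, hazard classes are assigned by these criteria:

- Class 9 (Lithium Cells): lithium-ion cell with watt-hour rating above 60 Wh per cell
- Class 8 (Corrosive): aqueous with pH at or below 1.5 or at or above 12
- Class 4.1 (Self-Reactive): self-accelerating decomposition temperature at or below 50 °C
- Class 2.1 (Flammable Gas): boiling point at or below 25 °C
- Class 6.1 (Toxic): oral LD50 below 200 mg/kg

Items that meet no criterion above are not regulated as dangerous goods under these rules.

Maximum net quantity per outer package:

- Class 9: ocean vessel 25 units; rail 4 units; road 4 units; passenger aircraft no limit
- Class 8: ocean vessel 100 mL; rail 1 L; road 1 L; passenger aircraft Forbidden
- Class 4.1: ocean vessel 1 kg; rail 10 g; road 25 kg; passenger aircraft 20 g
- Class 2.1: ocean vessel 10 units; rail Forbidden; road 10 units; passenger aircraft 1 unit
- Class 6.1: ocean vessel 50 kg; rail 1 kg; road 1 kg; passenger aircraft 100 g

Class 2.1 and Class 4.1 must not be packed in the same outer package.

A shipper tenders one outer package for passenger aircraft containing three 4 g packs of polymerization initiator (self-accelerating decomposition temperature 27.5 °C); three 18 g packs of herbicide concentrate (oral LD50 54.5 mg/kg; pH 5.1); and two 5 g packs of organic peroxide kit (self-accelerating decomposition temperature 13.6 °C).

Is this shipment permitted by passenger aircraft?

No

The polymerization initiator has self-accelerating decomposition temperature 27.5 °C, which is ≤ 50 °C, so it is Class 4.1 (Self-Reactive).
The herbicide concentrate has oral LD50 54.5 mg/kg, which is < 200 mg/kg, so it is Class 6.1 (Toxic).
Organic peroxide kit: self-accelerating decomposition temperature 13.6 °C ≤ 50 °C → Class 4.1 (Self-Reactive).
Class 4.1 net quantity: (three 4 g packs = 12 g) + (two 5 g packs = 10 g) = 22 g.
22 g > 20 g (passenger aircraft limit, Class 4.1) — over the limit.
Class 6.1 quantity: three 18 g packs = 54 g.
54 g is within the passenger aircraft limit of 100 g for Class 6.1.
The segregation rule (Class 2.1 with Class 4.1) does not apply to Class 4.1 with Class 6.1.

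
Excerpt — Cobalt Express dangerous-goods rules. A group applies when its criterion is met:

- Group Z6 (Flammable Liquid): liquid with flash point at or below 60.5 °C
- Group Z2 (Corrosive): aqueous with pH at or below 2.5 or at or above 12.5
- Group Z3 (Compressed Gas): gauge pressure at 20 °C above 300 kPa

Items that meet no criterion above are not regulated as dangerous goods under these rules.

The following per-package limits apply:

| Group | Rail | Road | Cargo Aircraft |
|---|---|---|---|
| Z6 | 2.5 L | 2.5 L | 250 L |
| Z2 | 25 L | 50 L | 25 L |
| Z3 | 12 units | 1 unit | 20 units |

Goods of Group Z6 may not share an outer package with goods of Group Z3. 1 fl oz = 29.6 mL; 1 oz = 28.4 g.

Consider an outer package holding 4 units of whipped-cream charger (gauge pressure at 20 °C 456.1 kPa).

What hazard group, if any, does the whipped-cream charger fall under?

Whipped-cream charger: gauge pressure at 20 °C 456.1 kPa > 300 kPa → Group Z3 (Compressed Gas).

Group Z3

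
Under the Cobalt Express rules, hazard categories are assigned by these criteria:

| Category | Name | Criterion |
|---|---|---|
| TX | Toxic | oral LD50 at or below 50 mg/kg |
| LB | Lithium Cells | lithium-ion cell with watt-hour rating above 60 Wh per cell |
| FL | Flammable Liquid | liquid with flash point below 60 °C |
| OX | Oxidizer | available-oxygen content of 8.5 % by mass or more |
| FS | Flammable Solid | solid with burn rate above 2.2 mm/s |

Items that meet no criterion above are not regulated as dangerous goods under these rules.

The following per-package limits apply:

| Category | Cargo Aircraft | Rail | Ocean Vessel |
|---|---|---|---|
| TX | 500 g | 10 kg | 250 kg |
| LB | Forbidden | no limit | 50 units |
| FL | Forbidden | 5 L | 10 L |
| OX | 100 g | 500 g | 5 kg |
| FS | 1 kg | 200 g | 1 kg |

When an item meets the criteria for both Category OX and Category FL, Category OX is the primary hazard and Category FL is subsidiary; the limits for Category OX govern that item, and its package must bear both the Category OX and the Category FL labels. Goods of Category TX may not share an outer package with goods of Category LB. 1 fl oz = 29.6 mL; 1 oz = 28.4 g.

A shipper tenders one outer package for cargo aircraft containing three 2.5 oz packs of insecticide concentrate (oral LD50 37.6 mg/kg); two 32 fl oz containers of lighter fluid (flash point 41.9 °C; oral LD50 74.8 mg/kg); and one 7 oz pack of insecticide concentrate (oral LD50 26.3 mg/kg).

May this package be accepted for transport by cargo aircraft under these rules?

No

Insecticide concentrate: oral LD50 37.6 mg/kg ≤ 50 mg/kg → Category TX (Toxic).
Lighter fluid: flash point 41.9 °C < 60 °C → Category FL (Flammable Liquid).
With oral LD50 26.3 mg/kg (≤ 50 mg/kg), the insecticide concentrate falls in Category TX.
Category TX net quantity: (three 2.5 oz packs = 213 g) + (one 7 oz pack = 198.8 g) = 411.8 g.
411.8 g is within the cargo aircraft limit of 500 g for Category TX.
Category FL quantity: two 32 fl oz containers = 1894.4 mL.
By cargo aircraft, Category FL is Forbidden regardless of quantity.
The segregation rule (Category TX with Category LB) does not apply to Category TX with Category FL.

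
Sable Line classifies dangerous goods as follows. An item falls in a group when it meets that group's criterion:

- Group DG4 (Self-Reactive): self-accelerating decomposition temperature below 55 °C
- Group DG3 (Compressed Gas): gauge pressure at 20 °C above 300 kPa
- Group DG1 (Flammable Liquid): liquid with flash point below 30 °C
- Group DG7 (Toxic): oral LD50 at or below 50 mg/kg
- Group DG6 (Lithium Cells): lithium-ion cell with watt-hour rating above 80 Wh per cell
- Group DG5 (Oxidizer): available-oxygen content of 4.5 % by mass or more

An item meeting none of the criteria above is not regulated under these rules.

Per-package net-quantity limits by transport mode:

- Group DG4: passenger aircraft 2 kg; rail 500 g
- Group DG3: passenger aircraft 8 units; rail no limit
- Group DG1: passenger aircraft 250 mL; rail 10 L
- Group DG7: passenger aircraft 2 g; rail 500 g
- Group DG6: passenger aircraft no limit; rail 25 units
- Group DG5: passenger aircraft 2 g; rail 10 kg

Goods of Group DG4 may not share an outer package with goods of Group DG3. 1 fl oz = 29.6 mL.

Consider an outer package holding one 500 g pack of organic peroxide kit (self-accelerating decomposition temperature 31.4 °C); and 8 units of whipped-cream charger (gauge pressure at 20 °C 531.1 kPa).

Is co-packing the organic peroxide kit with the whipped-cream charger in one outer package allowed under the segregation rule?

Organic peroxide kit: self-accelerating decomposition temperature 31.4 °C < 55 °C → Group DG4 (Self-Reactive).
The whipped-cream charger has gauge pressure at 20 °C 531.1 kPa, which is > 300 kPa, so it is Group DG3 (Compressed Gas).
Group DG4 and Group DG3 may not share an outer package.

No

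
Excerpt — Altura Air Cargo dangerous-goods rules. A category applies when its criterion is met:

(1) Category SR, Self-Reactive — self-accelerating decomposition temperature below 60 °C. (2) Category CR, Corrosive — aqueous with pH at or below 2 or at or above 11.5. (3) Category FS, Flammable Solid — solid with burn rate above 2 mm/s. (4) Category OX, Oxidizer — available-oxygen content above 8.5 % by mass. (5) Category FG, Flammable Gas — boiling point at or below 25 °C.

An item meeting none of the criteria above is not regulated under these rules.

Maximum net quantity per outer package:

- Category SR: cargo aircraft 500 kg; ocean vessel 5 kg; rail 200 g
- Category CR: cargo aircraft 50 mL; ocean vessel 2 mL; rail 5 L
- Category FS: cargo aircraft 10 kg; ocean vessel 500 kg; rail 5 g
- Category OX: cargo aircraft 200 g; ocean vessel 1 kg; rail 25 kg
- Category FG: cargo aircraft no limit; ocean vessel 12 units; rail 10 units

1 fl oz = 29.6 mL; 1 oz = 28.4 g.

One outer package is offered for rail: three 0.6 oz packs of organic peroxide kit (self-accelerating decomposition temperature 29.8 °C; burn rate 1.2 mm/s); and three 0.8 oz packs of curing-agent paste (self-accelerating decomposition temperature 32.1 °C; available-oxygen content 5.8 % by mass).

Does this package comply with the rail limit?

Organic peroxide kit: self-accelerating decomposition temperature 29.8 °C < 60 °C → Category SR (Self-Reactive).
Curing-agent paste: self-accelerating decomposition temperature 32.1 °C < 60 °C → Category SR (Self-Reactive).
Total Category SR: (three 0.6 oz packs = 51.12 g) + (three 0.8 oz packs = 68.16 g) = 119.28 g.
119.28 g ≤ 200 g (rail limit, Category SR) — within limit.

Yes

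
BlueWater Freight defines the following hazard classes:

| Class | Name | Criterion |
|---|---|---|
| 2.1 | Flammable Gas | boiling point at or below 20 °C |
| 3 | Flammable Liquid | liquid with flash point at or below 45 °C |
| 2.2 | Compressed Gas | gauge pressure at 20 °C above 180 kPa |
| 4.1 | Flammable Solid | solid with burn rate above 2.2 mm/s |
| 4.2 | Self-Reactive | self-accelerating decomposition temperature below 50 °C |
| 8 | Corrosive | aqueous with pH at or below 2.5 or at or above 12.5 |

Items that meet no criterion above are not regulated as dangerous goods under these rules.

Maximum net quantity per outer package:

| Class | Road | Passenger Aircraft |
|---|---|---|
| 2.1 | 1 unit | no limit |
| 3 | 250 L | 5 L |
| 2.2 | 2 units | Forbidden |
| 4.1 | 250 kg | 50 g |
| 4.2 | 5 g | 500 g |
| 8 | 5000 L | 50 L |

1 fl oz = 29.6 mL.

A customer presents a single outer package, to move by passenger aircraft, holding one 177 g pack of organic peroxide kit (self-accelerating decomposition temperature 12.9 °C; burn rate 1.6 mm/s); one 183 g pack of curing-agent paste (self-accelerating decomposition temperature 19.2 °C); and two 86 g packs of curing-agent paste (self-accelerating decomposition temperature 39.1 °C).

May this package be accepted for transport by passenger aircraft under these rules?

No

With self-accelerating decomposition temperature 12.9 °C (< 50 °C), the organic peroxide kit falls in Class 4.2.
The curing-agent paste has self-accelerating decomposition temperature 19.2 °C, which is < 50 °C, so it is Class 4.2 (Self-Reactive).
Self-accelerating decomposition temperature 39.1 °C meets the Class 4.2 criterion (Self-Reactive), so the curing-agent paste is Class 4.2.
Total Class 4.2: 177 g + 183 g + (two 86 g packs = 172 g) = 532 g.
That exceeds the Class 4.2 passenger aircraft limit of 500 g.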